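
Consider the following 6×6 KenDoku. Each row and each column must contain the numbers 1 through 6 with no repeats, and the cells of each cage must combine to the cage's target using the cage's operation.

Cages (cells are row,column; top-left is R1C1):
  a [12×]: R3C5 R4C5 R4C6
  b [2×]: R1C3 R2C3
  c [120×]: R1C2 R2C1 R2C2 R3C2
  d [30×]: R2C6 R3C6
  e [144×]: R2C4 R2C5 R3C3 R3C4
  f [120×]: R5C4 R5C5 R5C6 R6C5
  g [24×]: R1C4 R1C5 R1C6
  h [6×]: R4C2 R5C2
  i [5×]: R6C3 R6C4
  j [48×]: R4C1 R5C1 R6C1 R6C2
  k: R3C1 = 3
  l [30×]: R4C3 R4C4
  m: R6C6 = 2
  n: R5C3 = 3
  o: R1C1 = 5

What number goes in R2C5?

Cage o is given, so R1C1 = 5.
Cage k is a single given cell, which forces R3C1 = 3.
Cage n is given, which forces R5C3 = 3.
M is a freebie, which forces R6C6 = 2.
Row 6 needs a 3, and only R6C5 is open for it.
The only place for 4 in column 3 is R3C3.
In column 3, 6 can only go at R4C3, so R4C3 = 6.
Row 4 now contains 6, leaving R4C4 = 5.
Column 4 now contains 5, which forces R6C4 = 1.
Column 4 now contains 1, so R2C4 = 3.
1 is placed in row 6, so R6C3 = 5.
The only place for 4 in row 4 is R4C5.
Cage a needs product 12, leaving R3C5 = 1.
The 3 cells of cage a must have product 12, which forces R4C6 = 3.
The 3 cells of cage g must have product 24, which forces R1C4 = 4.
The 3 cells of cage g must have product 24, so R1C5 = 6.
The 3 cells of cage g must have product 24, leaving R1C6 = 1.
Column 5 already has 6, which forces R2C5 = 2.
Row 4 already has 3, so R4C2 = 1.
The two cells of cage h must have product 6, which forces R5C2 = 6.
4 is placed in column 4, which forces R5C4 = 2.
Column 5 now contains 2, so R5C5 = 5.
5 is placed in row 5, which forces R5C6 = 4.
Column 2 now contains 6, leaving R6C2 = 4.
The 4 cells of cage c must have product 120, which forces R1C2 = 3.
1 is placed in row 1, leaving R1C3 = 2.
Cage c needs product 120; hence R2C1 = 4.
Column 2 now contains 4; hence R2C2 = 5.
Row 2 already has 2, which forces R2C3 = 1.
5 is placed in row 2, which forces R2C6 = 6.
Cage c needs product 120, which forces R3C2 = 2.
Column 4 already has 2, which forces R3C4 = 6.
Column 6 now contains 6; hence R3C6 = 5.
Row 4 already has 1, which forces R4C1 = 2.
Row 5 already has 2, which forces R5C1 = 1.
Row 6 now contains 4; hence R6C1 = 6.
Completed grid: 5 3 2 4 6 1 / 4 5 1 3 2 6 / 3 2 4 6 1 5 / 2 1 6 5 4 3 / 1 6 3 2 5 4 / 6 4 5 1 3 2.

2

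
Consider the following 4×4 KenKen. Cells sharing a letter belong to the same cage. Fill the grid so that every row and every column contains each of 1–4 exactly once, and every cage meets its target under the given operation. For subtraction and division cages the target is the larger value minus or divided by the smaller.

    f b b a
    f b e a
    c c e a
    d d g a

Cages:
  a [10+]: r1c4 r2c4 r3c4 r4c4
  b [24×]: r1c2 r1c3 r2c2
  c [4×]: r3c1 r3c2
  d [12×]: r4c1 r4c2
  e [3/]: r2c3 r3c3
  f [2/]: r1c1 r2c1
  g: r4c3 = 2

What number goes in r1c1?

1

Cage g is a single given cell, which forces r4c3 = 2.
Row 3 needs a 2, and only r3c4 is open for it.
The only place for 3 in row 3 is r3c3.
Column 3 already has 3, so r1c3 = 4.
Column 3 already has 3; hence r2c3 = 1.
The only place for 1 in row 4 is r4c4.
Column 4 now contains 1; hence r1c4 = 3.
Cage a has sum 10, leaving r2c4 = 4.
Cage f's pair has quotient 2, leaving r1c1 = 1.
3 is placed in row 1, which forces r1c2 = 2.
4 is placed in row 2, which forces r2c1 = 2.
Cage b has product 24; hence r2c2 = 3.
Column 1 now contains 1, leaving r3c1 = 4.
Row 3 already has 4, which forces r3c2 = 1.
4 is placed in column 1; hence r4c1 = 3.
Column 2 now contains 3; hence r4c2 = 4.
The full grid is 1 2 4 3 / 2 3 1 4 / 4 1 3 2 / 3 4 2 1.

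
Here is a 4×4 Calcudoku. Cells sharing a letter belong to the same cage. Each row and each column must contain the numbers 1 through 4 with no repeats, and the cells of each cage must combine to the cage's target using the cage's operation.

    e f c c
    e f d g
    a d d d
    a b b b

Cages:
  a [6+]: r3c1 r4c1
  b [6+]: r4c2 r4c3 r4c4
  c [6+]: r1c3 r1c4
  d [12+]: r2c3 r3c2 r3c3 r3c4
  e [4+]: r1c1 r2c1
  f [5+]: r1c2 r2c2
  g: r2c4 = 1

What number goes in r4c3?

G is a freebie; hence r2c4 = 1.
Cage e's pair has sum 4, leaving r1c1 = 1.
1 is placed in row 2, so r2c1 = 3.
3 is placed in row 2, leaving r2c3 = 4.
The two cells of cage f must have sum 5, leaving r1c2 = 3.
Column 3 already has 4, so r1c3 = 2.
Cage c's pair has sum 6, leaving r1c4 = 4.
Row 2 already has 4; hence r2c2 = 2.
Column 4 already has 4, so r3c4 = 3.
Column 2 already has 2, leaving r4c2 = 1.
1 is placed in row 4; hence r4c3 = 3.
Column 4 already has 3, so r4c4 = 2.
The two cells of cage a must have sum 6, which forces r3c1 = 2.
1 is placed in column 2, which forces r3c2 = 4.
Row 3 already has 3, which forces r3c3 = 1.
Row 4 already has 2, so r4c1 = 4.
Filled in: 1 3 2 4 / 3 2 4 1 / 2 4 1 3 / 4 1 3 2.

3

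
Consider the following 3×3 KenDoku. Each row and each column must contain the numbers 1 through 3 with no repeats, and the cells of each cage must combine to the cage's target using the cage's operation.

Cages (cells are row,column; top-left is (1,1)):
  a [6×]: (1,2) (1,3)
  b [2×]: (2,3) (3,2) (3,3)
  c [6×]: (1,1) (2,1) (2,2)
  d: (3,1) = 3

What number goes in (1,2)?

Cage b needs product 2, leaving (2,3) = 1.
Cage d is a single given cell; hence (3,1) = 3.
Cage b has product 2, so (3,2) = 1.
The 3 cells of cage b must have product 2, so (3,3) = 2.
The 3 cells of cage c must have product 6, which forces (1,1) = 1.
The two cells of cage a must have product 6, leaving (1,2) = 2.
Column 3 already has 2; hence (1,3) = 3.
3 is placed in column 1, so (2,1) = 2.
Cage c has product 6; hence (2,2) = 3.
Completed grid: 1 2 3 / 2 3 1 / 3 1 2.

2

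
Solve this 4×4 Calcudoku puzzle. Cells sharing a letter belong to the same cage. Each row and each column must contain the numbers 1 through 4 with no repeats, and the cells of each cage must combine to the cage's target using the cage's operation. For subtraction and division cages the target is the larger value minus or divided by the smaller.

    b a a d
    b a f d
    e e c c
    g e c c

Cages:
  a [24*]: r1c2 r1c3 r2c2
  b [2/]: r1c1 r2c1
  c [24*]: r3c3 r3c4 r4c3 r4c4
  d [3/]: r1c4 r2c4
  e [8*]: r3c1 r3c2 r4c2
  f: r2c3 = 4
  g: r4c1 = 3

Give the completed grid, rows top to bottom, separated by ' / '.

1 4 2 3 / 2 3 4 1 / 4 1 3 2 / 3 2 1 4

Cage f is a single given cell; hence r2c3 = 4.
Cage g is a single given cell, so r4c1 = 3.
The 3 cells of cage a must have product 24; hence r1c2 = 4.
Cage e has product 8, leaving r3c1 = 4.
The 4 cells of cage c must have product 24, so r4c4 = 4.
Column 2 needs a 3, and only r2c2 is open for it.
The 3 cells of cage a must have product 24; hence r1c3 = 2.
Cage d needs two cells with quotient 3, which forces r1c4 = 3.
Row 2 now contains 3, so r2c4 = 1.
1 is placed in column 4; hence r3c4 = 2.
2 is placed in column 3, which forces r4c3 = 1.
Row 1 already has 2, leaving r1c1 = 1.
Row 2 already has 1, leaving r2c1 = 2.
Row 3 already has 2; hence r3c2 = 1.
Column 3 now contains 1, so r3c3 = 3.
Row 4 now contains 1; hence r4c2 = 2.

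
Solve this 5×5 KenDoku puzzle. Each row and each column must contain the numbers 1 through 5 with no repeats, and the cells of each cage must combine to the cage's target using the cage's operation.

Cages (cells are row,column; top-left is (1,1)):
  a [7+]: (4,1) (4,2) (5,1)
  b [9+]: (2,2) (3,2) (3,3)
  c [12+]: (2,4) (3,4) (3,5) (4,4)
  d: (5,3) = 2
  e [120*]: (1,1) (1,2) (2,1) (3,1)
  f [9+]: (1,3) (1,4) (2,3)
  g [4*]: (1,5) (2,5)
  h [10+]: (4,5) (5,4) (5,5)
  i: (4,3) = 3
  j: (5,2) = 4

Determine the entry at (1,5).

I is a freebie, leaving (4,3) = 3.
J is a freebie; hence (5,2) = 4.
Cage d is a single given cell, leaving (5,3) = 2.
The 3 cells of cage a must have sum 7; hence (5,1) = 1.
Cage h needs sum 10; hence (4,5) = 2.
The 3 cells of cage a must have sum 7, leaving (4,1) = 5.
Row 4 now contains 2, leaving (4,2) = 1.
Row 4 already has 1, leaving (4,4) = 4.
Cage e needs product 120, leaving (1,2) = 5.
Row 1 already has 5; hence (1,3) = 1.
Column 4 already has 4, so (1,4) = 3.
1 is placed in row 1, so (1,5) = 4.
Column 3 already has 1, so (2,3) = 5.
Column 5 now contains 4, which forces (2,5) = 1.
Column 3 already has 1, so (3,3) = 4.
3 is placed in column 4, which forces (5,4) = 5.
Row 5 already has 5, leaving (5,5) = 3.
4 is placed in row 1; hence (1,1) = 2.
Cage e has product 120, so (2,1) = 4.
1 is placed in row 2; hence (2,4) = 2.
The 4 cells of cage e must have product 120; hence (3,1) = 3.
3 is placed in row 3, leaving (3,2) = 2.
Cage c needs sum 12, which forces (3,4) = 1.
Column 5 already has 3; hence (3,5) = 5.
Row 2 now contains 2, leaving (2,2) = 3.
Completed grid: 2 5 1 3 4 / 4 3 5 2 1 / 3 2 4 1 5 / 5 1 3 4 2 / 1 4 2 5 3.

4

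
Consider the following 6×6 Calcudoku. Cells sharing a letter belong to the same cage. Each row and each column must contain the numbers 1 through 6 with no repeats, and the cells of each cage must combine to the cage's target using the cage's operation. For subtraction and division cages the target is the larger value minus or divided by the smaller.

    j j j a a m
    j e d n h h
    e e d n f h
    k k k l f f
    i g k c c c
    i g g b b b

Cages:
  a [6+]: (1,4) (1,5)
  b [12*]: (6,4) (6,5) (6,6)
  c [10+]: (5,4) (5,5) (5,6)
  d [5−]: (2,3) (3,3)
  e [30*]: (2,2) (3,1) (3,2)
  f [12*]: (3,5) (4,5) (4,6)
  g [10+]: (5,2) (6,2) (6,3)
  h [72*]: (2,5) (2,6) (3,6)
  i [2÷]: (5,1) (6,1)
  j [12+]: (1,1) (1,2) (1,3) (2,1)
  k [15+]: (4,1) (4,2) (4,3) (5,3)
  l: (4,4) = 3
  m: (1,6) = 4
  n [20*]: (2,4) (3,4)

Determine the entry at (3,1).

M is a freebie, which forces (1,6) = 4.
L is a freebie, so (4,4) = 3.
Row 3 needs a 4, and only (3,4) is open for it.
Column 4 now contains 4; hence (2,4) = 5.
5 is placed in column 4, which forces (1,4) = 1.
Cage a needs two cells with sum 6; hence (1,5) = 5.
Cage j needs sum 12, which forces (2,1) = 1.
Row 2 already has 1, leaving (2,3) = 6.
Row 2 already has 6, which forces (2,5) = 4.
6 is placed in column 3, so (3,3) = 1.
Cage h needs product 72, so (2,6) = 3.
Cage h has product 72, so (3,6) = 6.
3 is placed in row 2; hence (2,2) = 2.
Row 3 now contains 6, which forces (3,5) = 2.
The 3 cells of cage f must have product 12; hence (4,5) = 6.
The 3 cells of cage f must have product 12, so (4,6) = 1.
Cage c needs sum 10, leaving (5,5) = 3.
1 is placed in column 6, so (5,6) = 5.
Column 5 already has 6, leaving (6,5) = 1.
1 is placed in column 6, which forces (6,6) = 2.
Cage g needs sum 10, so (5,2) = 1.
The 4 cells of cage k must have sum 15, leaving (5,3) = 4.
The 3 cells of cage c must have sum 10, leaving (5,4) = 2.
2 is placed in row 6, which forces (6,4) = 6.
Row 5 already has 2, so (5,1) = 6.
Cage i's pair has quotient 2; hence (6,1) = 3.
Cage g has sum 10, which forces (6,2) = 4.
Cage g has sum 10, so (6,3) = 5.
Column 1 now contains 3; hence (1,1) = 2.
Cage j needs sum 12, so (1,2) = 6.
The 4 cells of cage j must have sum 12, leaving (1,3) = 3.
Column 1 now contains 3; hence (3,1) = 5.
The 3 cells of cage e must have product 30, so (3,2) = 3.
The 4 cells of cage k must have sum 15, leaving (4,1) = 4.
4 is placed in column 2, so (4,2) = 5.
Column 3 already has 5, leaving (4,3) = 2.
Filled in: 2 6 3 1 5 4 / 1 2 6 5 4 3 / 5 3 1 4 2 6 / 4 5 2 3 6 1 / 6 1 4 2 3 5 / 3 4 5 6 1 2.

5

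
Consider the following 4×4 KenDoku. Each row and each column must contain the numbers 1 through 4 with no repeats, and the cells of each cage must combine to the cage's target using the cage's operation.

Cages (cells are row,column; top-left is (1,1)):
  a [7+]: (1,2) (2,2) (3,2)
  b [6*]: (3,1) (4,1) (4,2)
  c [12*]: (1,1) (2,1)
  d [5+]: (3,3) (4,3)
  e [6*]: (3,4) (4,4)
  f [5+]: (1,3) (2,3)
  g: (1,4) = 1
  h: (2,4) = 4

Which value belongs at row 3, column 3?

1

Cage g is a single given cell, which forces (1,4) = 1.
H is a freebie, which forces (2,4) = 4.
Cage c's pair has product 12, so (1,1) = 4.
4 is placed in row 1, which forces (1,2) = 2.
Row 1 already has 2; hence (1,3) = 3.
Row 2 already has 4; hence (2,1) = 3.
Column 2 now contains 2, which forces (2,2) = 1.
Row 2 already has 1, so (2,3) = 2.
Column 2 already has 1, so (3,2) = 4.
4 is placed in row 3, so (3,3) = 1.
Column 2 already has 1, which forces (4,2) = 3.
1 is placed in column 3; hence (4,3) = 4.
Row 4 now contains 3; hence (4,4) = 2.
1 is placed in row 3, so (3,1) = 2.
Column 4 now contains 2; hence (3,4) = 3.
Row 4 now contains 2, which forces (4,1) = 1.
Completed grid: 4 2 3 1 / 3 1 2 4 / 2 4 1 3 / 1 3 4 2.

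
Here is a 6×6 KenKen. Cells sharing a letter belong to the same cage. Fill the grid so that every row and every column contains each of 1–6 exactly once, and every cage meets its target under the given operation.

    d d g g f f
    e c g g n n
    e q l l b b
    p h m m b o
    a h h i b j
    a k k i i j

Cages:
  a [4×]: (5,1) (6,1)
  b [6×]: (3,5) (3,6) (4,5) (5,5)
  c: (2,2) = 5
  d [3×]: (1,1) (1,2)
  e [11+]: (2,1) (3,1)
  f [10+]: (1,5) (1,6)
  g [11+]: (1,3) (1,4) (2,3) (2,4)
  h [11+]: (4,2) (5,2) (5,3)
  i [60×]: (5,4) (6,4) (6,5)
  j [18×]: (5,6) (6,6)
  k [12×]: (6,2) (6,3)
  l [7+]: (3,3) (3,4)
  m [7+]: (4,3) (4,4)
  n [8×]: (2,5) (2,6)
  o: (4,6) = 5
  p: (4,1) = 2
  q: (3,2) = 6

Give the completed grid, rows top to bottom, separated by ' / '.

3 1 2 5 6 4 / 6 5 1 3 4 2 / 5 6 3 4 2 1 / 2 4 6 1 3 5 / 4 2 5 6 1 3 / 1 3 4 2 5 6

Cage c is given, leaving (2,2) = 5.
Cage q is a single given cell, leaving (3,2) = 6.
The 4 cells of cage b must have product 6, which forces (3,6) = 1.
Cage p is given, leaving (4,1) = 2.
Cage o is a single given cell, leaving (4,6) = 5.
Row 2 now contains 5, so (2,1) = 6.
Row 3 already has 6; hence (3,1) = 5.
The only place for 2 in row 3 is (3,5).
Column 5 already has 2, leaving (2,5) = 4.
The two cells of cage n must have product 8, which forces (2,6) = 2.
Column 5 now contains 4, leaving (1,5) = 6.
Cage f's pair has sum 10, leaving (1,6) = 4.
The only place for 1 in row 6 is (6,1).
Column 1 already has 1, leaving (1,1) = 3.
The two cells of cage d must have product 3, so (1,2) = 1.
Column 1 already has 1, leaving (5,1) = 4.
Cage h has sum 11, which forces (5,2) = 2.
Row 5 needs a 1, and only (5,5) is open for it.
Column 5 already has 1, so (4,5) = 3.
Column 5 already has 3, which forces (6,5) = 5.
Row 4 now contains 3, leaving (4,2) = 4.
Cage h needs sum 11, leaving (5,3) = 5.
Column 2 now contains 4, leaving (6,2) = 3.
Row 6 now contains 3, which forces (6,3) = 4.
Row 6 now contains 4, leaving (6,4) = 2.
Row 6 now contains 3; hence (6,6) = 6.
Column 3 now contains 5, which forces (1,3) = 2.
Column 4 already has 2, so (1,4) = 5.
Column 3 already has 4, leaving (3,3) = 3.
Cage l's pair has sum 7, leaving (3,4) = 4.
Cage i needs product 60, leaving (5,4) = 6.
Column 6 now contains 6, so (5,6) = 3.
3 is placed in column 3; hence (2,3) = 1.
The 4 cells of cage g must have sum 11, which forces (2,4) = 3.
The two cells of cage m must have sum 7, so (4,3) = 6.
Column 4 now contains 6; hence (4,4) = 1.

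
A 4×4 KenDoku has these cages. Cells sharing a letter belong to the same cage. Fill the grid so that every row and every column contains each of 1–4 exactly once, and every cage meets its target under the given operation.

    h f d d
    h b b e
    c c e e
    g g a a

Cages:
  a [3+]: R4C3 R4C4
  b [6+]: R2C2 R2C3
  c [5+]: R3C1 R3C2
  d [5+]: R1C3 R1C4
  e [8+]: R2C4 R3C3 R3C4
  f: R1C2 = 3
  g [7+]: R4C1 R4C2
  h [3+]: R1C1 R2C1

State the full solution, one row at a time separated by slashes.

Cage f is a single given cell, leaving R1C2 = 3.
3 is placed in column 2; hence R4C2 = 4.
Column 2 already has 4; hence R2C2 = 2.
The two cells of cage b must have sum 6, which forces R2C3 = 4.
Column 2 already has 2; hence R3C2 = 1.
4 is placed in row 4, so R4C1 = 3.
The two cells of cage h must have sum 3, so R1C1 = 2.
4 is placed in column 3, leaving R1C3 = 1.
The two cells of cage d must have sum 5, so R1C4 = 4.
Row 2 already has 2; hence R2C1 = 1.
1 is placed in row 2; hence R2C4 = 3.
3 is placed in column 1; hence R3C1 = 4.
Cage e has sum 8; hence R3C3 = 3.
4 is placed in column 4; hence R3C4 = 2.
Column 3 already has 1, so R4C3 = 2.
2 is placed in column 4; hence R4C4 = 1.

2 3 1 4 / 1 2 4 3 / 4 1 3 2 / 3 4 2 1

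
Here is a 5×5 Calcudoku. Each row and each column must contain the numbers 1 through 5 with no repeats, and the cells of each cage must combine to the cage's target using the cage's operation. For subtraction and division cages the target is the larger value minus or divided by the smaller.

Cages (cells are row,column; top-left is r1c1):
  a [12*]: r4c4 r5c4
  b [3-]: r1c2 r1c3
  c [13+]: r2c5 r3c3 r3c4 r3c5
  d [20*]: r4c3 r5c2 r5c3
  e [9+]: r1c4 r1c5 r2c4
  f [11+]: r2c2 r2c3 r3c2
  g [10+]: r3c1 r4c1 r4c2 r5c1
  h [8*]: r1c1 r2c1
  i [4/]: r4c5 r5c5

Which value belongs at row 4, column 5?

Cage g has sum 10, leaving r4c2 = 1.
Row 4 already has 1, which forces r4c5 = 4.
Column 5 already has 4, so r5c5 = 1.
Cage g has sum 10; hence r3c1 = 1.
The 3 cells of cage d must have product 20, leaving r4c3 = 2.
Row 4 already has 4, so r4c4 = 3.
Cage d needs product 20; hence r5c2 = 2.
Cage d needs product 20, so r5c3 = 5.
Cage a needs two cells with product 12; hence r5c4 = 4.
Cage b's pair has difference 3, leaving r1c2 = 4.
Column 3 already has 5; hence r1c3 = 1.
1 is placed in row 1, so r1c4 = 5.
4 is placed in column 2; hence r3c2 = 3.
Row 3 now contains 3, which forces r3c3 = 4.
Column 4 already has 5, leaving r3c4 = 2.
2 is placed in row 3, which forces r3c5 = 5.
Row 4 already has 3, so r4c1 = 5.
Row 5 already has 5, which forces r5c1 = 3.
4 is placed in row 1; hence r1c1 = 2.
Cage e has sum 9, so r1c5 = 3.
The two cells of cage h must have product 8, which forces r2c1 = 4.
3 is placed in column 2, leaving r2c2 = 5.
4 is placed in column 3; hence r2c3 = 3.
Column 4 already has 2; hence r2c4 = 1.
Cage c needs sum 13, which forces r2c5 = 2.
The full grid is 2 4 1 5 3 / 4 5 3 1 2 / 1 3 4 2 5 / 5 1 2 3 4 / 3 2 5 4 1.

4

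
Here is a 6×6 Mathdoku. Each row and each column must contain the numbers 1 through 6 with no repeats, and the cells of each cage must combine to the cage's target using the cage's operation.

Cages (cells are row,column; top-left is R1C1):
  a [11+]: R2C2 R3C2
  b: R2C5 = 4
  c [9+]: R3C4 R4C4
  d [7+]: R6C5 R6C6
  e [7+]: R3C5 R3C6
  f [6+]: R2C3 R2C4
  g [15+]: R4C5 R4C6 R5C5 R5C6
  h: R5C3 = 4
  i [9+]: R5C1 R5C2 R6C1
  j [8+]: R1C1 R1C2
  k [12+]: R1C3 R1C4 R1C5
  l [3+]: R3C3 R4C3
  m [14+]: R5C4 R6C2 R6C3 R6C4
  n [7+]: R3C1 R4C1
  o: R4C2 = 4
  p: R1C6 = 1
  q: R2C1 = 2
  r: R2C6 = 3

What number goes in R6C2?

1

Cage p is given, which forces R1C6 = 1.
Cage q is a single given cell, leaving R2C1 = 2.
Cage b is given, leaving R2C5 = 4.
Cage r is a single given cell, leaving R2C6 = 3.
Cage o is given; hence R4C2 = 4.
Cage h is given, leaving R5C3 = 4.
Cage k has sum 12, leaving R1C4 = 4.
The only place for 6 in row 2 is R2C2.
Column 2 now contains 6, which forces R3C2 = 5.
The only place for 2 in row 3 is R3C3.
Column 3 already has 2; hence R4C3 = 1.
Column 3 already has 1, which forces R2C3 = 5.
Cage f needs two cells with sum 6; hence R2C4 = 1.
In column 5, 6 can only go at R5C5, so R5C5 = 6.
The 4 cells of cage g must have sum 15; hence R4C5 = 2.
The 4 cells of cage g must have sum 15, leaving R4C6 = 5.
Cage g needs sum 15, leaving R5C6 = 2.
Cage k needs sum 12, leaving R1C3 = 3.
Column 5 already has 2, so R1C5 = 5.
Column 3 now contains 3; hence R6C3 = 6.
6 is placed in row 6, which forces R6C4 = 2.
6 is placed in row 6, which forces R6C6 = 4.
Row 1 already has 5; hence R1C1 = 6.
Row 1 already has 3; hence R1C2 = 2.
The two cells of cage e must have sum 7, leaving R3C5 = 1.
Column 6 now contains 4, leaving R3C6 = 6.
6 is placed in column 1, leaving R4C1 = 3.
3 is placed in row 4, leaving R4C4 = 6.
Cage d's pair has sum 7; hence R6C5 = 3.
Row 3 now contains 1, leaving R3C1 = 4.
Row 3 already has 6, so R3C4 = 3.
Cage i needs sum 9, so R5C2 = 3.
The 4 cells of cage m must have sum 14; hence R5C4 = 5.
Row 6 already has 3; hence R6C2 = 1.
Row 5 already has 5; hence R5C1 = 1.
1 is placed in row 6, which forces R6C1 = 5.
Filled in: 6 2 3 4 5 1 / 2 6 5 1 4 3 / 4 5 2 3 1 6 / 3 4 1 6 2 5 / 1 3 4 5 6 2 / 5 1 6 2 3 4.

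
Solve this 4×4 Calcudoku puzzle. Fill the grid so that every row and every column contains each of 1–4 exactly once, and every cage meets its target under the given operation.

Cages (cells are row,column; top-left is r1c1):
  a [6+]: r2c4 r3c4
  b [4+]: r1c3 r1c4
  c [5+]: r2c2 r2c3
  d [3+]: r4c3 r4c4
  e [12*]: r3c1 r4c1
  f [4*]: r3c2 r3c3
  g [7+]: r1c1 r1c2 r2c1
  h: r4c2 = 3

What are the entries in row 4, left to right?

Cage h is given, so r4c2 = 3.
Cage e's pair has product 12, which forces r3c1 = 3.
Row 4 already has 3; hence r4c1 = 4.
Cage g has sum 7, so r1c2 = 4.
4 is placed in column 2, so r3c2 = 1.
Row 3 now contains 1, which forces r3c3 = 4.
Row 3 already has 4; hence r3c4 = 2.
2 is placed in column 4, which forces r4c4 = 1.
Cage b's pair has sum 4, leaving r1c3 = 1.
1 is placed in column 4; hence r1c4 = 3.
Column 2 already has 1, which forces r2c2 = 2.
Cage c's pair has sum 5, leaving r2c3 = 3.
2 is placed in column 4, leaving r2c4 = 4.
1 is placed in row 4; hence r4c3 = 2.
Row 1 already has 1, which forces r1c1 = 2.
Row 2 already has 2, which forces r2c1 = 1.
Completed grid: 2 4 1 3 / 1 2 3 4 / 3 1 4 2 / 4 3 2 1.

4 3 2 1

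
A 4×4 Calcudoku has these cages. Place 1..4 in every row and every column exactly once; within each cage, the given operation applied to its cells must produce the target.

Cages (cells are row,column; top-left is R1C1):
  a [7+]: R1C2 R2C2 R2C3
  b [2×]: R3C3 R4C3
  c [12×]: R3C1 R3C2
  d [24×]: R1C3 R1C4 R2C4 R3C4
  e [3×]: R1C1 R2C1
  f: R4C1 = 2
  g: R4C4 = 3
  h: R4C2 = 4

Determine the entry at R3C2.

Cage f is given, which forces R4C1 = 2.
Cage h is a single given cell, which forces R4C2 = 4.
Row 4 now contains 2; hence R4C3 = 1.
Cage g is a single given cell, so R4C4 = 3.
Cage d has product 24, which forces R1C3 = 3.
Cage c's pair has product 12, which forces R3C1 = 4.
Column 2 now contains 4, so R3C2 = 3.
Column 3 already has 1, which forces R3C3 = 2.
2 is placed in row 3, which forces R3C4 = 1.
Row 1 already has 3, so R1C1 = 1.
Row 1 now contains 1, so R1C2 = 2.
Row 1 already has 2, leaving R1C4 = 4.
The two cells of cage e must have product 3; hence R2C1 = 3.
2 is placed in column 2, so R2C2 = 1.
2 is placed in column 3, so R2C3 = 4.
4 is placed in column 4; hence R2C4 = 2.
Completed grid: 1 2 3 4 / 3 1 4 2 / 4 3 2 1 / 2 4 1 3.

3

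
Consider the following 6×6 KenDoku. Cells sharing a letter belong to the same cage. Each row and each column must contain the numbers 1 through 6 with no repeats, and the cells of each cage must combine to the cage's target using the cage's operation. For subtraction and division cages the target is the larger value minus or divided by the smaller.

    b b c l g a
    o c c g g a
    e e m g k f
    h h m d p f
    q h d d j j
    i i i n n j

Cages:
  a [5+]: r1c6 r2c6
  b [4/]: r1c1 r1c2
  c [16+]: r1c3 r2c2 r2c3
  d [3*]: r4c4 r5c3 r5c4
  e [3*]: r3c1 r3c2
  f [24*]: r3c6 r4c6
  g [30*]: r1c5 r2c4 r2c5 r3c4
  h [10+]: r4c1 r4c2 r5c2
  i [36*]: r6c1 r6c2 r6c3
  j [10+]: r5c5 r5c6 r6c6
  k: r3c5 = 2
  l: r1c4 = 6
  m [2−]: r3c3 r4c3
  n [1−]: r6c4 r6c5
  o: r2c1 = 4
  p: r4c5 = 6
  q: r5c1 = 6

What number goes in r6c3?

3

L is a freebie; hence r1c4 = 6.
Cage o is given; hence r2c1 = 4.
4 is placed in row 2, leaving r2c3 = 6.
Cage k is a single given cell; hence r3c5 = 2.
Cage d has product 3, which forces r4c4 = 1.
Cage p is a single given cell, which forces r4c5 = 6.
Row 4 now contains 6; hence r4c6 = 4.
Q is a freebie, which forces r5c1 = 6.
Cage d has product 3; hence r5c3 = 1.
Cage d needs product 3, which forces r5c4 = 3.
Column 1 now contains 4, so r1c1 = 1.
Cage b needs two cells with quotient 4, so r1c2 = 4.
Row 1 now contains 6; hence r1c3 = 5.
1 is placed in row 1; hence r1c5 = 3.
Row 1 already has 3, so r1c6 = 2.
6 is placed in row 2; hence r2c2 = 5.
The 4 cells of cage g must have product 30, so r2c4 = 2.
3 is placed in column 5; hence r2c5 = 1.
2 is placed in column 6, so r2c6 = 3.
1 is placed in column 1, which forces r3c1 = 3.
Row 3 now contains 3, which forces r3c2 = 1.
Row 3 now contains 3, which forces r3c3 = 4.
Column 4 already has 3, so r3c4 = 5.
Column 6 already has 4, leaving r3c6 = 6.
Column 2 now contains 5; hence r5c2 = 2.
2 is placed in column 6, which forces r5c6 = 5.
3 is placed in column 1, so r6c1 = 2.
Cage i needs product 36, which forces r6c2 = 6.
Row 6 now contains 2; hence r6c3 = 3.
5 is placed in column 4, which forces r6c4 = 4.
4 is placed in row 6, so r6c5 = 5.
Column 6 already has 3, leaving r6c6 = 1.
2 is placed in column 1, so r4c1 = 5.
Column 2 already has 2; hence r4c2 = 3.
Column 3 already has 3, so r4c3 = 2.
Row 5 now contains 5; hence r5c5 = 4.
Filled in: 1 4 5 6 3 2 / 4 5 6 2 1 3 / 3 1 4 5 2 6 / 5 3 2 1 6 4 / 6 2 1 3 4 5 / 2 6 3 4 5 1.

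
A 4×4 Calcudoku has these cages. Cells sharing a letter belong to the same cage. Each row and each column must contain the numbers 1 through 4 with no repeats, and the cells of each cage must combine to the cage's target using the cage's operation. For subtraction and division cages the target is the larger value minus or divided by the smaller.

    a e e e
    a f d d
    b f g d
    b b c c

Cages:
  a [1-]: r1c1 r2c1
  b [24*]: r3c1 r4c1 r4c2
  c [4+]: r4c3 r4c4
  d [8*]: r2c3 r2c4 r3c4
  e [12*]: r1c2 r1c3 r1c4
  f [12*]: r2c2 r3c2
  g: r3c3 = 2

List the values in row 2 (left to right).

Cage g is given, so r3c3 = 2.
Cage d has product 8, which forces r2c4 = 2.
In row 1, 2 can only go at r1c1, so r1c1 = 2.
Cage b needs product 24; hence r4c2 = 2.
In row 3, 1 can only go at r3c4, so r3c4 = 1.
Cage d needs product 8; hence r2c3 = 4.
Cage c needs two cells with sum 4, leaving r4c3 = 1.
Column 4 already has 1; hence r4c4 = 3.
Cage e has product 12; hence r1c2 = 1.
Column 3 already has 1, so r1c3 = 3.
Column 4 now contains 3, so r1c4 = 4.
4 is placed in row 2, leaving r2c2 = 3.
Cage b needs product 24, leaving r3c1 = 3.
The two cells of cage f must have product 12; hence r3c2 = 4.
Row 4 already has 3, leaving r4c1 = 4.
Row 2 now contains 3, so r2c1 = 1.
The full grid is 2 1 3 4 / 1 3 4 2 / 3 4 2 1 / 4 2 1 3.

1 3 4 2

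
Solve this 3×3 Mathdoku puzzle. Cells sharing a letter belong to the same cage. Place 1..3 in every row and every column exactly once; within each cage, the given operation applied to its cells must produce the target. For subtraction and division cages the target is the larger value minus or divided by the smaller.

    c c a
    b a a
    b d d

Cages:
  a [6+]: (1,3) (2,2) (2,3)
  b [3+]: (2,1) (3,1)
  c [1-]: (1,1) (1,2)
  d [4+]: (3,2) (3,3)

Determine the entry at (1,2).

2

Row 3 needs a 2, and only (3,1) is open for it.
Cage c needs two cells with difference 1, leaving (1,2) = 2.
2 is placed in column 1, leaving (2,1) = 1.
Row 2 already has 1; hence (2,2) = 3.
3 is placed in row 2, which forces (2,3) = 2.
Column 2 already has 3, so (3,2) = 1.
Row 3 now contains 1, leaving (3,3) = 3.
1 is placed in column 1, which forces (1,1) = 3.
Column 3 now contains 3; hence (1,3) = 1.
The full grid is 3 2 1 / 1 3 2 / 2 1 3.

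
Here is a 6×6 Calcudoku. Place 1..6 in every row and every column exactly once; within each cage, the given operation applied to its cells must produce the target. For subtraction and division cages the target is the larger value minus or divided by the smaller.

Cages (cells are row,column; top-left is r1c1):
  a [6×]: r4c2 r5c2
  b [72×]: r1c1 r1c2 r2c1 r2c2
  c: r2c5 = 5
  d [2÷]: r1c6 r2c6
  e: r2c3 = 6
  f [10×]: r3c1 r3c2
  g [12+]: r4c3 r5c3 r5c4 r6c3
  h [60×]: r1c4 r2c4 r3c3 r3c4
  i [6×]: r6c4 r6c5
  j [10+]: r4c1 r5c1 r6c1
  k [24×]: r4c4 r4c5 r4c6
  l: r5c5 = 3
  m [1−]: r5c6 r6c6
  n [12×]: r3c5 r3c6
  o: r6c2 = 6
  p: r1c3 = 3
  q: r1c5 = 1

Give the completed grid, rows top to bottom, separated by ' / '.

Cage p is given, which forces r1c3 = 3.
Cage q is a single given cell, which forces r1c5 = 1.
Cage e is a single given cell; hence r2c3 = 6.
Cage c is given, leaving r2c5 = 5.
Cage l is a single given cell, which forces r5c5 = 3.
O is a freebie, leaving r6c2 = 6.
Row 6 now contains 6, which forces r6c5 = 2.
Cage b has product 72, so r1c1 = 6.
Cage a's pair has product 6, leaving r4c2 = 3.
The two cells of cage a must have product 6, so r5c2 = 2.
Cage i needs two cells with product 6, which forces r6c4 = 3.
2 is placed in column 2, leaving r1c2 = 4.
Row 1 already has 4, which forces r1c6 = 2.
Cage b needs product 72, which forces r2c1 = 3.
3 is placed in column 2, which forces r2c2 = 1.
1 is placed in row 2; hence r2c4 = 2.
1 is placed in row 2, leaving r2c6 = 4.
Cage f needs two cells with product 10, leaving r3c1 = 2.
2 is placed in column 2, which forces r3c2 = 5.
5 is placed in row 3, which forces r3c3 = 1.
The 4 cells of cage h must have product 60, which forces r3c4 = 6.
6 is placed in row 3, which forces r3c5 = 4.
2 is placed in column 6, so r3c6 = 3.
Cage g needs sum 12, which forces r4c3 = 2.
Column 5 now contains 4; hence r4c5 = 6.
Row 4 now contains 6, so r4c6 = 1.
Column 6 already has 4, so r6c6 = 5.
2 is placed in row 1, leaving r1c4 = 5.
Row 4 now contains 1, so r4c4 = 4.
The 4 cells of cage g must have sum 12, leaving r5c3 = 5.
The 4 cells of cage g must have sum 12, leaving r5c4 = 1.
5 is placed in column 6, which forces r5c6 = 6.
5 is placed in row 6, leaving r6c3 = 4.
4 is placed in row 4, which forces r4c1 = 5.
Row 5 already has 1, so r5c1 = 4.
4 is placed in row 6, leaving r6c1 = 1.

6 4 3 5 1 2 / 3 1 6 2 5 4 / 2 5 1 6 4 3 / 5 3 2 4 6 1 / 4 2 5 1 3 6 / 1 6 4 3 2 5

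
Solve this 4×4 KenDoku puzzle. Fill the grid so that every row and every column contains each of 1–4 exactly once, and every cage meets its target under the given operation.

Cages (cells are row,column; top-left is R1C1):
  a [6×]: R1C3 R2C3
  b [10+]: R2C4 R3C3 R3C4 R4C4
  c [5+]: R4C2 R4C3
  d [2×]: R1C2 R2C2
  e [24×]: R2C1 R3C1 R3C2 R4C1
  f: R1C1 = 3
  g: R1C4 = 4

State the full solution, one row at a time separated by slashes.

Cage f is given, which forces R1C1 = 3.
Row 1 already has 3, leaving R1C3 = 2.
G is a freebie, so R1C4 = 4.
Column 3 already has 2, leaving R2C3 = 3.
Row 1 now contains 2; hence R1C2 = 1.
The two cells of cage d must have product 2, so R2C2 = 2.
Row 2 already has 2, which forces R2C4 = 1.
The 4 cells of cage e must have product 24, which forces R3C2 = 3.
The 4 cells of cage b must have sum 10; hence R3C3 = 4.
3 is placed in row 3, leaving R3C4 = 2.
Column 2 now contains 1, which forces R4C2 = 4.
4 is placed in column 3; hence R4C3 = 1.
Column 4 now contains 2; hence R4C4 = 3.
Row 2 already has 1, leaving R2C1 = 4.
2 is placed in row 3, which forces R3C1 = 1.
Row 4 already has 1, so R4C1 = 2.

3 1 2 4 / 4 2 3 1 / 1 3 4 2 / 2 4 1 3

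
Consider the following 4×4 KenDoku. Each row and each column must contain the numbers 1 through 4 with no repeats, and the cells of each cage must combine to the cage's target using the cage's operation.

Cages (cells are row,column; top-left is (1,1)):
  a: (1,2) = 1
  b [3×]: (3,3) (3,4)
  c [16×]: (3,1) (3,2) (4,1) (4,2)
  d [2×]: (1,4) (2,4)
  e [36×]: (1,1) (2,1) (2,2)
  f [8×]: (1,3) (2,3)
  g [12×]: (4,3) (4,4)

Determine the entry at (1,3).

Cage e has product 36, leaving (1,1) = 3.
Cage a is given, which forces (1,2) = 1.
Row 1 already has 1; hence (1,4) = 2.
The 3 cells of cage e must have product 36, leaving (2,1) = 4.
The 3 cells of cage e must have product 36, leaving (2,2) = 3.
4 is placed in row 2, so (2,3) = 2.
Column 4 already has 2; hence (2,4) = 1.
Column 4 now contains 1; hence (3,4) = 3.
Column 4 already has 3; hence (4,4) = 4.
Row 1 already has 2, which forces (1,3) = 4.
The 4 cells of cage c must have product 16, leaving (3,1) = 2.
Cage c has product 16; hence (3,2) = 4.
Row 3 now contains 3; hence (3,3) = 1.
Cage c has product 16, which forces (4,1) = 1.
4 is placed in row 4, which forces (4,2) = 2.
4 is placed in row 4, leaving (4,3) = 3.
Filled in: 3 1 4 2 / 4 3 2 1 / 2 4 1 3 / 1 2 3 4.

4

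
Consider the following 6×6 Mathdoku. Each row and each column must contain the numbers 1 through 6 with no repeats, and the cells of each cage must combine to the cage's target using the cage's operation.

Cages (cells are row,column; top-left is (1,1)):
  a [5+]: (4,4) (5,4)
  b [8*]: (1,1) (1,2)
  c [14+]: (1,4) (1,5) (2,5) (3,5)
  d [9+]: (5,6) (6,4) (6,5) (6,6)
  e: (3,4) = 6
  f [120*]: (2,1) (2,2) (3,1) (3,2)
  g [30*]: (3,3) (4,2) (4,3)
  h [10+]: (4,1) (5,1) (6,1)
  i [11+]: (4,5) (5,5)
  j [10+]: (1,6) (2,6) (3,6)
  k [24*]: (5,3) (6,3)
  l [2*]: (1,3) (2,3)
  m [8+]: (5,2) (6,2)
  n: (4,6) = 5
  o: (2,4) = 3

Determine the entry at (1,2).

4

O is a freebie, so (2,4) = 3.
Cage e is given, so (3,4) = 6.
N is a freebie, leaving (4,6) = 5.
The 3 cells of cage g must have product 30; hence (3,3) = 5.
Row 4 already has 5, so (4,5) = 6.
Cage i's pair has sum 11; hence (5,5) = 5.
The 4 cells of cage c must have sum 14, which forces (1,4) = 5.
Row 1 needs a 6, and only (1,6) is open for it.
Column 6 now contains 6, which forces (2,6) = 1.
The 3 cells of cage j must have sum 10, which forces (3,6) = 3.
Column 6 already has 3, which forces (5,6) = 2.
Column 6 now contains 2, leaving (6,6) = 4.
The two cells of cage l must have product 2, which forces (1,3) = 1.
Cage c needs sum 14, which forces (1,5) = 3.
1 is placed in row 2, which forces (2,3) = 2.
2 is placed in row 2, leaving (2,5) = 4.
4 is placed in column 5, leaving (3,5) = 2.
Column 3 now contains 2, so (4,3) = 3.
Cage k needs two cells with product 24; hence (5,3) = 4.
Row 5 already has 4; hence (5,4) = 1.
Row 6 already has 4; hence (6,3) = 6.
Column 4 now contains 1, which forces (6,4) = 2.
Column 5 already has 2, so (6,5) = 1.
Row 4 now contains 3, which forces (4,2) = 2.
Column 4 now contains 1, which forces (4,4) = 4.
Cage m's pair has sum 8, which forces (5,2) = 3.
Row 6 now contains 2, so (6,2) = 5.
Cage b's pair has product 8; hence (1,1) = 2.
Column 2 already has 2, so (1,2) = 4.
Cage f needs product 120, so (2,1) = 5.
Column 2 already has 5, so (2,2) = 6.
Column 2 now contains 4, leaving (3,2) = 1.
Row 4 now contains 2, so (4,1) = 1.
Row 5 already has 3, so (5,1) = 6.
Row 6 already has 5, which forces (6,1) = 3.
Row 3 now contains 1, which forces (3,1) = 4.
Filled in: 2 4 1 5 3 6 / 5 6 2 3 4 1 / 4 1 5 6 2 3 / 1 2 3 4 6 5 / 6 3 4 1 5 2 / 3 5 6 2 1 4.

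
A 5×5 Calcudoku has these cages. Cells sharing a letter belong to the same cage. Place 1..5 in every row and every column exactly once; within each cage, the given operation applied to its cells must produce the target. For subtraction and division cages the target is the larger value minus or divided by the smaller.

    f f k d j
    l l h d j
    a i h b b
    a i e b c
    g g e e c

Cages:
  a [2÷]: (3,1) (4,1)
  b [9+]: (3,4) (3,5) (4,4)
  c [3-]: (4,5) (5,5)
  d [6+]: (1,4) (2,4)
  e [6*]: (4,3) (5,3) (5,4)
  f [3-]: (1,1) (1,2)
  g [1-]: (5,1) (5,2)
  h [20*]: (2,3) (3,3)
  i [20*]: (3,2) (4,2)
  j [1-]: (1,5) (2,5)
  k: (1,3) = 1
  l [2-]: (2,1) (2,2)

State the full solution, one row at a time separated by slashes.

5 2 1 4 3 / 3 1 5 2 4 / 2 5 4 3 1 / 1 4 3 5 2 / 4 3 2 1 5

Cage k is given, so (1,3) = 1.
Cage e needs product 6, which forces (5,4) = 1.
In row 1, 3 can only go at (1,5), so (1,5) = 3.
Row 1 needs a 4, and only (1,4) is open for it.
Column 4 already has 4; hence (2,4) = 2.
Row 2 already has 2; hence (2,5) = 4.
Row 2 now contains 4, so (2,3) = 5.
The two cells of cage h must have product 20, so (3,3) = 4.
The 3 cells of cage b must have sum 9, which forces (3,5) = 1.
Row 3 now contains 1, which forces (3,1) = 2.
4 is placed in row 3, so (3,2) = 5.
Row 3 now contains 5, so (3,4) = 3.
The two cells of cage i must have product 20; hence (4,2) = 4.
3 is placed in column 4, so (4,4) = 5.
Row 4 already has 5, so (4,5) = 2.
Column 5 already has 2, which forces (5,5) = 5.
2 is placed in column 1, so (1,1) = 5.
5 is placed in column 2, leaving (1,2) = 2.
Row 4 now contains 4, so (4,1) = 1.
2 is placed in row 4; hence (4,3) = 3.
2 is placed in column 2, which forces (5,2) = 3.
The 3 cells of cage e must have product 6, leaving (5,3) = 2.
1 is placed in column 1, which forces (2,1) = 3.
Column 2 now contains 3, leaving (2,2) = 1.
3 is placed in row 5; hence (5,1) = 4.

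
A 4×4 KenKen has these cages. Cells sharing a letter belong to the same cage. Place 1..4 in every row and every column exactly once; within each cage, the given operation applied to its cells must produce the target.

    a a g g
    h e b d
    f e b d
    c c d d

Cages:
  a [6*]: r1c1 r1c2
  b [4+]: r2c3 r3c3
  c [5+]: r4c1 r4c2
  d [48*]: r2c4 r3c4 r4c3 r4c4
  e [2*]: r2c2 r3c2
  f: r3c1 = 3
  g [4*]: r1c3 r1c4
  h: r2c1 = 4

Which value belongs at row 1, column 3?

H is a freebie; hence r2c1 = 4.
F is a freebie, so r3c1 = 3.
Row 3 already has 3, leaving r3c3 = 1.
Column 1 now contains 3; hence r1c1 = 2.
Cage a needs two cells with product 6; hence r1c2 = 3.
Column 3 already has 1, leaving r1c3 = 4.
Cage g needs two cells with product 4, which forces r1c4 = 1.
The two cells of cage e must have product 2, so r2c2 = 1.
Column 3 already has 1, leaving r2c3 = 3.
Row 2 already has 3, so r2c4 = 2.
Row 3 now contains 1; hence r3c2 = 2.
Column 4 now contains 2, leaving r3c4 = 4.
2 is placed in column 1, leaving r4c1 = 1.
Column 2 already has 3; hence r4c2 = 4.
Column 3 now contains 4, so r4c3 = 2.
4 is placed in column 4, so r4c4 = 3.
Filled in: 2 3 4 1 / 4 1 3 2 / 3 2 1 4 / 1 4 2 3.

4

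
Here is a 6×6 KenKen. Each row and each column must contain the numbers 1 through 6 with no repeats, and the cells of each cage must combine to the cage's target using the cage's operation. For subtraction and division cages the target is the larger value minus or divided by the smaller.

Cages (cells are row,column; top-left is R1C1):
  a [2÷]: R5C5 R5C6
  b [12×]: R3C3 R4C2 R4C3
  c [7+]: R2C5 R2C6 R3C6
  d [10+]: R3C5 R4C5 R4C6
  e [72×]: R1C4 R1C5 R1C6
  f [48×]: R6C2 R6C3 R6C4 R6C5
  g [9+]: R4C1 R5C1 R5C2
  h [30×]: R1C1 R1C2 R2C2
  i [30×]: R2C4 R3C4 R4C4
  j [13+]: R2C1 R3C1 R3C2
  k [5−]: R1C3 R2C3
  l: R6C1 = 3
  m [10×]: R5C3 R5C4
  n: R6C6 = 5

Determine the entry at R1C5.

Cage l is a single given cell, leaving R6C1 = 3.
N is a freebie; hence R6C6 = 5.
In column 3, 5 can only go at R5C3, so R5C3 = 5.
Row 5 already has 5, so R5C4 = 2.
The only place for 3 in column 4 is R1C4.
Column 4 needs a 4, and only R6C4 is open for it.
The pair R1C5/R1C6 in row 1 holds {4, 6}; hence R1C3 = 1.
Cage k's pair has difference 5, which forces R2C3 = 6.
Cage g needs sum 9, leaving R4C1 = 4.
Cage g has sum 9; hence R5C1 = 1.
Cage g has sum 9; hence R5C2 = 4.
6 is placed in column 3, so R6C3 = 2.
Row 2 already has 6, which forces R2C2 = 3.
The 3 cells of cage b must have product 12, so R3C3 = 4.
Cage b has product 12; hence R4C2 = 1.
Column 3 now contains 2, so R4C3 = 3.
1 is placed in column 2; hence R6C2 = 6.
Row 6 already has 6; hence R6C5 = 1.
Cage j has sum 13, so R3C1 = 6.
Cage d needs sum 10, which forces R4C6 = 2.
Cage c has sum 7, which forces R2C5 = 2.
Cage c has sum 7; hence R2C6 = 4.
Column 5 now contains 2, leaving R3C5 = 3.
Column 6 already has 2, so R3C6 = 1.
Cage i needs product 30, leaving R4C4 = 6.
6 is placed in row 4, which forces R4C5 = 5.
3 is placed in column 5, leaving R5C5 = 6.
Row 5 now contains 6, so R5C6 = 3.
Column 5 already has 6; hence R1C5 = 4.
4 is placed in column 6, so R1C6 = 6.
Row 2 now contains 2, so R2C1 = 5.
Cage i needs product 30; hence R2C4 = 1.
The 3 cells of cage j must have sum 13; hence R3C2 = 2.
1 is placed in row 3, leaving R3C4 = 5.
5 is placed in column 1, leaving R1C1 = 2.
Column 2 now contains 2, leaving R1C2 = 5.
Completed grid: 2 5 1 3 4 6 / 5 3 6 1 2 4 / 6 2 4 5 3 1 / 4 1 3 6 5 2 / 1 4 5 2 6 3 / 3 6 2 4 1 5.

4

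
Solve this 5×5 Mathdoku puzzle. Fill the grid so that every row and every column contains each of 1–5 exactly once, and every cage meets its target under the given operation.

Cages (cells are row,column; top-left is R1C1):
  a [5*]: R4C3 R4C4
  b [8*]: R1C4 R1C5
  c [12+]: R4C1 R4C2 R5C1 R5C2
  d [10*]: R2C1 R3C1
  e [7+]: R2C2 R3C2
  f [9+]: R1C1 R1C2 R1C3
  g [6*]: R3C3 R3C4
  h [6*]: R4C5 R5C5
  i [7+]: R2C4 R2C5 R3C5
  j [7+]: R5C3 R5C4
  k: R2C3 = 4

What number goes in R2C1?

2

Cage k is a single given cell, which forces R2C3 = 4.
The only place for 1 in row 3 is R3C5.
Cage i has sum 7, so R2C4 = 1.
The 3 cells of cage i must have sum 7, leaving R2C5 = 5.
Column 4 now contains 1; hence R4C4 = 5.
Row 2 already has 5, leaving R2C1 = 2.
Row 2 already has 2; hence R2C2 = 3.
Cage d's pair has product 10, so R3C1 = 5.
5 is placed in row 3; hence R3C2 = 4.
Row 4 now contains 5, which forces R4C3 = 1.
Cage c has sum 12, leaving R4C1 = 4.
Row 4 now contains 1; hence R4C2 = 2.
Row 4 already has 2, so R4C5 = 3.
The 4 cells of cage c must have sum 12, so R5C1 = 1.
The 4 cells of cage c must have sum 12, so R5C2 = 5.
5 is placed in row 5; hence R5C3 = 3.
3 is placed in column 5, which forces R5C5 = 2.
Column 1 already has 1; hence R1C1 = 3.
Column 2 now contains 5, leaving R1C2 = 1.
Column 3 now contains 3, which forces R1C3 = 5.
Cage b needs two cells with product 8; hence R1C4 = 2.
Column 5 now contains 2, so R1C5 = 4.
Column 3 now contains 3, so R3C3 = 2.
Cage g's pair has product 6, so R3C4 = 3.
Row 5 now contains 2, leaving R5C4 = 4.
Completed grid: 3 1 5 2 4 / 2 3 4 1 5 / 5 4 2 3 1 / 4 2 1 5 3 / 1 5 3 4 2.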